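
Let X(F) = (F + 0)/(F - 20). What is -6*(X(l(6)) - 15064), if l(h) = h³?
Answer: 4428492/49 ≈ 90377.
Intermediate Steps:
X(F) = F/(-20 + F)
-6*(X(l(6)) - 15064) = -6*(6³/(-20 + 6³) - 15064) = -6*(216/(-20 + 216) - 15064) = -6*(216/196 - 15064) = -6*(216*(1/196) - 15064) = -6*(54/49 - 15064) = -6*(-738082/49) = 4428492/49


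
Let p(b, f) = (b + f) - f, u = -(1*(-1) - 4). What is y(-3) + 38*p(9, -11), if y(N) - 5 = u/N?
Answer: 1036/3 ≈ 345.33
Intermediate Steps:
u = 5 (u = -(-1 - 4) = -1*(-5) = 5)
p(b, f) = b
y(N) = 5 + 5/N
y(-3) + 38*p(9, -11) = (5 + 5/(-3)) + 38*9 = (5 + 5*(-⅓)) + 342 = (5 - 5/3) + 342 = 10/3 + 342 = 1036/3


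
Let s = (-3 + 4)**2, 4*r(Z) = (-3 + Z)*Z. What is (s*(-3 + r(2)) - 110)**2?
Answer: 51529/4 ≈ 12882.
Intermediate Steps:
r(Z) = Z*(-3 + Z)/4 (r(Z) = ((-3 + Z)*Z)/4 = (Z*(-3 + Z))/4 = Z*(-3 + Z)/4)
s = 1 (s = 1**2 = 1)
(s*(-3 + r(2)) - 110)**2 = (1*(-3 + (1/4)*2*(-3 + 2)) - 110)**2 = (1*(-3 + (1/4)*2*(-1)) - 110)**2 = (1*(-3 - 1/2) - 110)**2 = (1*(-7/2) - 110)**2 = (-7/2 - 110)**2 = (-227/2)**2 = 51529/4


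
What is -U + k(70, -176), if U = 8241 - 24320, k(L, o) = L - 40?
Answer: 16109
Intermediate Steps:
k(L, o) = -40 + L
U = -16079
-U + k(70, -176) = -1*(-16079) + (-40 + 70) = 16079 + 30 = 16109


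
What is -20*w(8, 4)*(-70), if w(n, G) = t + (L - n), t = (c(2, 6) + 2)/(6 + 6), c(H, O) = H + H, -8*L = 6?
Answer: -11550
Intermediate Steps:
L = -¾ (L = -⅛*6 = -¾ ≈ -0.75000)
c(H, O) = 2*H
t = ½ (t = (2*2 + 2)/(6 + 6) = (4 + 2)/12 = 6*(1/12) = ½ ≈ 0.50000)
w(n, G) = -¼ - n (w(n, G) = ½ + (-¾ - n) = -¼ - n)
-20*w(8, 4)*(-70) = -20*(-¼ - 1*8)*(-70) = -20*(-¼ - 8)*(-70) = -20*(-33/4)*(-70) = 165*(-70) = -11550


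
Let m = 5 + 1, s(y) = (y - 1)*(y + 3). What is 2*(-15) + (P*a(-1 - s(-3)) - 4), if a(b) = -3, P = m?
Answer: -52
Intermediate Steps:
s(y) = (-1 + y)*(3 + y)
m = 6
P = 6
2*(-15) + (P*a(-1 - s(-3)) - 4) = 2*(-15) + (6*(-3) - 4) = -30 + (-18 - 4) = -30 - 22 = -52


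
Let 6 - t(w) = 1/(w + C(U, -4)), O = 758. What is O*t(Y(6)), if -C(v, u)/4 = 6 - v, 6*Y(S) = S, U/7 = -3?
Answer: 487394/107 ≈ 4555.1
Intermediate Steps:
U = -21 (U = 7*(-3) = -21)
Y(S) = S/6
C(v, u) = -24 + 4*v (C(v, u) = -4*(6 - v) = -24 + 4*v)
t(w) = 6 - 1/(-108 + w) (t(w) = 6 - 1/(w + (-24 + 4*(-21))) = 6 - 1/(w + (-24 - 84)) = 6 - 1/(w - 108) = 6 - 1/(-108 + w))
O*t(Y(6)) = 758*((-649 + 6*((⅙)*6))/(-108 + (⅙)*6)) = 758*((-649 + 6*1)/(-108 + 1)) = 758*((-649 + 6)/(-107)) = 758*(-1/107*(-643)) = 758*(643/107) = 487394/107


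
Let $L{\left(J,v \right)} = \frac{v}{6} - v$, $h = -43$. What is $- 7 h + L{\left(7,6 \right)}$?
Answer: $296$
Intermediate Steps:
$L{\left(J,v \right)} = - \frac{5 v}{6}$ ($L{\left(J,v \right)} = v \frac{1}{6} - v = \frac{v}{6} - v = - \frac{5 v}{6}$)
$- 7 h + L{\left(7,6 \right)} = \left(-7\right) \left(-43\right) - 5 = 301 - 5 = 296$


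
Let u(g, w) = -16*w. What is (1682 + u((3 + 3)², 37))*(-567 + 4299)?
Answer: 4067880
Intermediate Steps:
(1682 + u((3 + 3)², 37))*(-567 + 4299) = (1682 - 16*37)*(-567 + 4299) = (1682 - 592)*3732 = 1090*3732 = 4067880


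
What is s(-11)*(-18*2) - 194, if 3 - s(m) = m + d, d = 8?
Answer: -410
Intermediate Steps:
s(m) = -5 - m (s(m) = 3 - (m + 8) = 3 - (8 + m) = 3 + (-8 - m) = -5 - m)
s(-11)*(-18*2) - 194 = (-5 - 1*(-11))*(-18*2) - 194 = (-5 + 11)*(-36) - 194 = 6*(-36) - 194 = -216 - 194 = -410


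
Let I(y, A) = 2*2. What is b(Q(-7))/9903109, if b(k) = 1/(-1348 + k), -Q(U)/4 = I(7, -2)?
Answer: -1/13507840676 ≈ -7.4031e-11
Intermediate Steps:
I(y, A) = 4
Q(U) = -16 (Q(U) = -4*4 = -16)
b(Q(-7))/9903109 = 1/(-1348 - 16*9903109) = (1/9903109)/(-1364) = -1/1364*1/9903109 = -1/13507840676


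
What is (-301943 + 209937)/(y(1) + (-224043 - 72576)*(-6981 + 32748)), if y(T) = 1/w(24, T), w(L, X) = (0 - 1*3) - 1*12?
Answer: 690045/57322363298 ≈ 1.2038e-5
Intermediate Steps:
w(L, X) = -15 (w(L, X) = (0 - 3) - 12 = -3 - 12 = -15)
y(T) = -1/15 (y(T) = 1/(-15) = -1/15)
(-301943 + 209937)/(y(1) + (-224043 - 72576)*(-6981 + 32748)) = (-301943 + 209937)/(-1/15 + (-224043 - 72576)*(-6981 + 32748)) = -92006/(-1/15 - 296619*25767) = -92006/(-1/15 - 7642981773) = -92006/(-114644726596/15) = -92006*(-15/114644726596) = 690045/57322363298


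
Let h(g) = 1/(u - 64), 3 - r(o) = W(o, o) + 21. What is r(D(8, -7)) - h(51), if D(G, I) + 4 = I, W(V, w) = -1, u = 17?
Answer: -798/47 ≈ -16.979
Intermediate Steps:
D(G, I) = -4 + I
r(o) = -17 (r(o) = 3 - (-1 + 21) = 3 - 1*20 = 3 - 20 = -17)
h(g) = -1/47 (h(g) = 1/(17 - 64) = 1/(-47) = -1/47)
r(D(8, -7)) - h(51) = -17 - 1*(-1/47) = -17 + 1/47 = -798/47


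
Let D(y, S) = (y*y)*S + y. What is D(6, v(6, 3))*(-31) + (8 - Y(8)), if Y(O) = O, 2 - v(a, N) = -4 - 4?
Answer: -11346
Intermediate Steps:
v(a, N) = 10 (v(a, N) = 2 - (-4 - 4) = 2 - 1*(-8) = 2 + 8 = 10)
D(y, S) = y + S*y**2 (D(y, S) = y**2*S + y = S*y**2 + y = y + S*y**2)
D(6, v(6, 3))*(-31) + (8 - Y(8)) = (6*(1 + 10*6))*(-31) + (8 - 1*8) = (6*(1 + 60))*(-31) + (8 - 8) = (6*61)*(-31) + 0 = 366*(-31) + 0 = -11346 + 0 = -11346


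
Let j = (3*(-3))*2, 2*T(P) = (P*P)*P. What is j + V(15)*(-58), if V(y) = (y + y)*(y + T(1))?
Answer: -26988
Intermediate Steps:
T(P) = P**3/2 (T(P) = ((P*P)*P)/2 = (P**2*P)/2 = P**3/2)
j = -18 (j = -9*2 = -18)
V(y) = 2*y*(1/2 + y) (V(y) = (y + y)*(y + (1/2)*1**3) = (2*y)*(y + (1/2)*1) = (2*y)*(y + 1/2) = (2*y)*(1/2 + y) = 2*y*(1/2 + y))
j + V(15)*(-58) = -18 + (15*(1 + 2*15))*(-58) = -18 + (15*(1 + 30))*(-58) = -18 + (15*31)*(-58) = -18 + 465*(-58) = -18 - 26970 = -26988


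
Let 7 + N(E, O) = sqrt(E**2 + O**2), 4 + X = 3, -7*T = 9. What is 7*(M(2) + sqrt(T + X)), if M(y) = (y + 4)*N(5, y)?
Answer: -294 + 42*sqrt(29) + 4*I*sqrt(7) ≈ -67.823 + 10.583*I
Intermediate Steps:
T = -9/7 (T = -1/7*9 = -9/7 ≈ -1.2857)
X = -1 (X = -4 + 3 = -1)
N(E, O) = -7 + sqrt(E**2 + O**2)
M(y) = (-7 + sqrt(25 + y**2))*(4 + y) (M(y) = (y + 4)*(-7 + sqrt(5**2 + y**2)) = (4 + y)*(-7 + sqrt(25 + y**2)) = (-7 + sqrt(25 + y**2))*(4 + y))
7*(M(2) + sqrt(T + X)) = 7*((-7 + sqrt(25 + 2**2))*(4 + 2) + sqrt(-9/7 - 1)) = 7*((-7 + sqrt(25 + 4))*6 + sqrt(-16/7)) = 7*((-7 + sqrt(29))*6 + 4*I*sqrt(7)/7) = 7*((-42 + 6*sqrt(29)) + 4*I*sqrt(7)/7) = 7*(-42 + 6*sqrt(29) + 4*I*sqrt(7)/7) = -294 + 42*sqrt(29) + 4*I*sqrt(7)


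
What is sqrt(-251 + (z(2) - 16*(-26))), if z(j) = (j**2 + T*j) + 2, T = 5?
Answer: sqrt(181) ≈ 13.454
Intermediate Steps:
z(j) = 2 + j**2 + 5*j (z(j) = (j**2 + 5*j) + 2 = 2 + j**2 + 5*j)
sqrt(-251 + (z(2) - 16*(-26))) = sqrt(-251 + ((2 + 2**2 + 5*2) - 16*(-26))) = sqrt(-251 + ((2 + 4 + 10) + 416)) = sqrt(-251 + (16 + 416)) = sqrt(-251 + 432) = sqrt(181)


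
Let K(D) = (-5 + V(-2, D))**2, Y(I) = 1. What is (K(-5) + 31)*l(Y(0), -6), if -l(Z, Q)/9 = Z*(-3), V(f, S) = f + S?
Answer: 4725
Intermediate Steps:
V(f, S) = S + f
l(Z, Q) = 27*Z (l(Z, Q) = -9*Z*(-3) = -(-27)*Z = 27*Z)
K(D) = (-7 + D)**2 (K(D) = (-5 + (D - 2))**2 = (-5 + (-2 + D))**2 = (-7 + D)**2)
(K(-5) + 31)*l(Y(0), -6) = ((-7 - 5)**2 + 31)*(27*1) = ((-12)**2 + 31)*27 = (144 + 31)*27 = 175*27 = 4725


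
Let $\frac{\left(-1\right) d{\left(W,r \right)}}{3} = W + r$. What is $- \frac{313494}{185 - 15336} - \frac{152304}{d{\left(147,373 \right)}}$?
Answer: $\frac{116525356}{984815} \approx 118.32$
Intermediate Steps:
$d{\left(W,r \right)} = - 3 W - 3 r$ ($d{\left(W,r \right)} = - 3 \left(W + r\right) = - 3 W - 3 r$)
$- \frac{313494}{185 - 15336} - \frac{152304}{d{\left(147,373 \right)}} = - \frac{313494}{185 - 15336} - \frac{152304}{\left(-3\right) 147 - 1119} = - \frac{313494}{185 - 15336} - \frac{152304}{-441 - 1119} = - \frac{313494}{-15151} - \frac{152304}{-1560} = \left(-313494\right) \left(- \frac{1}{15151}\right) - - \frac{6346}{65} = \frac{313494}{15151} + \frac{6346}{65} = \frac{116525356}{984815}$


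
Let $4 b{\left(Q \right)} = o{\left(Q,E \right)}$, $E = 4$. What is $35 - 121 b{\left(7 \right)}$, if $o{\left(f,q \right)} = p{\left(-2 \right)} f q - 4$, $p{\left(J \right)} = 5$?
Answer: $-4079$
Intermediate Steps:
$o{\left(f,q \right)} = -4 + 5 f q$ ($o{\left(f,q \right)} = 5 f q - 4 = -4 + 5 f q$)
$b{\left(Q \right)} = -1 + 5 Q$ ($b{\left(Q \right)} = \frac{-4 + 5 Q 4}{4} = \frac{-4 + 20 Q}{4} = -1 + 5 Q$)
$35 - 121 b{\left(7 \right)} = 35 - 121 \left(-1 + 5 \cdot 7\right) = 35 - 121 \left(-1 + 35\right) = 35 - 4114 = -4079$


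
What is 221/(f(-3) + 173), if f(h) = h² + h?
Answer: 221/179 ≈ 1.2346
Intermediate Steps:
f(h) = h + h²
221/(f(-3) + 173) = 221/(-3*(1 - 3) + 173) = 221/(-3*(-2) + 173) = 221/(6 + 173) = 221/179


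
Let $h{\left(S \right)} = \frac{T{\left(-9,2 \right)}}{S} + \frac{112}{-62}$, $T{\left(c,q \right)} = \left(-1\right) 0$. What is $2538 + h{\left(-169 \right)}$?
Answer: $\frac{78622}{31} \approx 2536.2$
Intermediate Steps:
$T{\left(c,q \right)} = 0$
$h{\left(S \right)} = - \frac{56}{31}$ ($h{\left(S \right)} = \frac{0}{S} + \frac{112}{-62} = 0 + 112 \left(- \frac{1}{62}\right) = 0 - \frac{56}{31} = - \frac{56}{31}$)
$2538 + h{\left(-169 \right)} = 2538 - \frac{56}{31} = \frac{78622}{31}$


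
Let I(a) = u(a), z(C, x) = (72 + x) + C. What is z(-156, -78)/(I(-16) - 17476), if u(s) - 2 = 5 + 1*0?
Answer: 6/647 ≈ 0.0092736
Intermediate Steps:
u(s) = 7 (u(s) = 2 + (5 + 1*0) = 2 + (5 + 0) = 2 + 5 = 7)
z(C, x) = 72 + C + x
I(a) = 7
z(-156, -78)/(I(-16) - 17476) = (72 - 156 - 78)/(7 - 17476) = -162/(-17469) = -162*(-1/17469) = 6/647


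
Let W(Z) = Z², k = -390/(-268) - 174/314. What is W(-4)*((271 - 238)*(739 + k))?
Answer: 4109434296/10519 ≈ 3.9067e+5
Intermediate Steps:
k = 18957/21038 (k = -390*(-1/268) - 174*1/314 = 195/134 - 87/157 = 18957/21038 ≈ 0.90108)
W(-4)*((271 - 238)*(739 + k)) = (-4)²*((271 - 238)*(739 + 18957/21038)) = 16*(33*(15566039/21038)) = 16*(513679287/21038) = 4109434296/10519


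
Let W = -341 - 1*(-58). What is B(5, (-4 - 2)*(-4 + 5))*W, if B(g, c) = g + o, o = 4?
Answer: -2547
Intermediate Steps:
B(g, c) = 4 + g (B(g, c) = g + 4 = 4 + g)
W = -283 (W = -341 + 58 = -283)
B(5, (-4 - 2)*(-4 + 5))*W = (4 + 5)*(-283) = 9*(-283) = -2547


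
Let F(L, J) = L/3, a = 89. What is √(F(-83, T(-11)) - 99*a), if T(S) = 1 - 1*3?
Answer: 2*I*√19887/3 ≈ 94.014*I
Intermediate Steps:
T(S) = -2 (T(S) = 1 - 3 = -2)
F(L, J) = L/3 (F(L, J) = L*(⅓) = L/3)
√(F(-83, T(-11)) - 99*a) = √((⅓)*(-83) - 99*89) = √(-83/3 - 8811) = √(-26516/3) = 2*I*√19887/3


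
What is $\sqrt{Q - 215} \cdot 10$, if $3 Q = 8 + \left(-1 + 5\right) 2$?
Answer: $\frac{10 i \sqrt{1887}}{3} \approx 144.8 i$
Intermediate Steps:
$Q = \frac{16}{3}$ ($Q = \frac{8 + \left(-1 + 5\right) 2}{3} = \frac{8 + 4 \cdot 2}{3} = \frac{8 + 8}{3} = \frac{1}{3} \cdot 16 = \frac{16}{3} \approx 5.3333$)
$\sqrt{Q - 215} \cdot 10 = \sqrt{\frac{16}{3} - 215} \cdot 10 = \sqrt{- \frac{629}{3}} \cdot 10 = \frac{i \sqrt{1887}}{3} \cdot 10 = \frac{10 i \sqrt{1887}}{3}$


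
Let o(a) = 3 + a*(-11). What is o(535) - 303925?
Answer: -309807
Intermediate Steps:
o(a) = 3 - 11*a
o(535) - 303925 = (3 - 11*535) - 303925 = (3 - 5885) - 303925 = -5882 - 303925 = -309807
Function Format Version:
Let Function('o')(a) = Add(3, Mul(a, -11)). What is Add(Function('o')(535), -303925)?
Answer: -309807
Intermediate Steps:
Function('o')(a) = Add(3, Mul(-11, a))
Add(Function('o')(535), -303925) = Add(Add(3, Mul(-11, 535)), -303925) = Add(Add(3, -5885), -303925) = Add(-5882, -303925) = -309807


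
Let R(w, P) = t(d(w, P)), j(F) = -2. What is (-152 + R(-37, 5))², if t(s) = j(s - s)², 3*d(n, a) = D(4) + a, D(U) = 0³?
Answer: 21904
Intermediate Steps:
D(U) = 0
d(n, a) = a/3 (d(n, a) = (0 + a)/3 = a/3)
t(s) = 4 (t(s) = (-2)² = 4)
R(w, P) = 4
(-152 + R(-37, 5))² = (-152 + 4)² = (-148)² = 21904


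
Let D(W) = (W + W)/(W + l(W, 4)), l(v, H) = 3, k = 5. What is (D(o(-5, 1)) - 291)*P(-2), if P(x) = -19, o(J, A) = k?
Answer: 22021/4 ≈ 5505.3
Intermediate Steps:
o(J, A) = 5
D(W) = 2*W/(3 + W) (D(W) = (W + W)/(W + 3) = (2*W)/(3 + W) = 2*W/(3 + W))
(D(o(-5, 1)) - 291)*P(-2) = (2*5/(3 + 5) - 291)*(-19) = (2*5/8 - 291)*(-19) = (2*5*(1/8) - 291)*(-19) = (5/4 - 291)*(-19) = -1159/4*(-19) = 22021/4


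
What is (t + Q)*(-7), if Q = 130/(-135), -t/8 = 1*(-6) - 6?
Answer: -17962/27 ≈ -665.26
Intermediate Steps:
t = 96 (t = -8*(1*(-6) - 6) = -8*(-6 - 6) = -8*(-12) = 96)
Q = -26/27 (Q = 130*(-1/135) = -26/27 ≈ -0.96296)
(t + Q)*(-7) = (96 - 26/27)*(-7) = (2566/27)*(-7) = -17962/27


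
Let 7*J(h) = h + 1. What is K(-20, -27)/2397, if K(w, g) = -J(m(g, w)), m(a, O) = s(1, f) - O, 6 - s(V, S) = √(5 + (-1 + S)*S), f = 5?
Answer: -22/16779 ≈ -0.0013112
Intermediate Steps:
s(V, S) = 6 - √(5 + S*(-1 + S)) (s(V, S) = 6 - √(5 + (-1 + S)*S) = 6 - √(5 + S*(-1 + S)))
m(a, O) = 1 - O (m(a, O) = (6 - √(5 + 5² - 1*5)) - O = (6 - √(5 + 25 - 5)) - O = (6 - √25) - O = (6 - 1*5) - O = (6 - 5) - O = 1 - O)
J(h) = ⅐ + h/7 (J(h) = (h + 1)/7 = (1 + h)/7 = ⅐ + h/7)
K(w, g) = -2/7 + w/7 (K(w, g) = -(⅐ + (1 - w)/7) = -(⅐ + (⅐ - w/7)) = -(2/7 - w/7) = -2/7 + w/7)
K(-20, -27)/2397 = (-2/7 + (⅐)*(-20))/2397 = (-2/7 - 20/7)*(1/2397) = -22/7*1/2397 = -22/16779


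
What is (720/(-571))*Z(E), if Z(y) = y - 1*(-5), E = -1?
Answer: -2880/571 ≈ -5.0438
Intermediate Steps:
Z(y) = 5 + y (Z(y) = y + 5 = 5 + y)
(720/(-571))*Z(E) = (720/(-571))*(5 - 1) = (720*(-1/571))*4 = -720/571*4 = -2880/571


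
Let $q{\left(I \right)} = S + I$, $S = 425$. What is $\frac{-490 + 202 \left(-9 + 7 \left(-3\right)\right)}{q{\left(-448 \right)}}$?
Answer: $\frac{6550}{23} \approx 284.78$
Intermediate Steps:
$q{\left(I \right)} = 425 + I$
$\frac{-490 + 202 \left(-9 + 7 \left(-3\right)\right)}{q{\left(-448 \right)}} = \frac{-490 + 202 \left(-9 + 7 \left(-3\right)\right)}{425 - 448} = \frac{-490 + 202 \left(-9 - 21\right)}{-23} = \left(-490 + 202 \left(-30\right)\right) \left(- \frac{1}{23}\right) = \left(-490 - 6060\right) \left(- \frac{1}{23}\right) = \left(-6550\right) \left(- \frac{1}{23}\right) = \frac{6550}{23}$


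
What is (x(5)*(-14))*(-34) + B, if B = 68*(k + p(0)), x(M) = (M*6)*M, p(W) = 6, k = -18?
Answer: 70584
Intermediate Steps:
x(M) = 6*M² (x(M) = (6*M)*M = 6*M²)
B = -816 (B = 68*(-18 + 6) = 68*(-12) = -816)
(x(5)*(-14))*(-34) + B = ((6*5²)*(-14))*(-34) - 816 = ((6*25)*(-14))*(-34) - 816 = (150*(-14))*(-34) - 816 = -2100*(-34) - 816 = 71400 - 816 = 70584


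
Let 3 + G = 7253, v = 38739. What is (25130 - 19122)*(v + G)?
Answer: 276301912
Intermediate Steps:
G = 7250 (G = -3 + 7253 = 7250)
(25130 - 19122)*(v + G) = (25130 - 19122)*(38739 + 7250) = 6008*45989 = 276301912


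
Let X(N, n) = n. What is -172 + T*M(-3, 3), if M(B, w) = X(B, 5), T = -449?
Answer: -2417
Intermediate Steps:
M(B, w) = 5
-172 + T*M(-3, 3) = -172 - 449*5 = -172 - 2245 = -2417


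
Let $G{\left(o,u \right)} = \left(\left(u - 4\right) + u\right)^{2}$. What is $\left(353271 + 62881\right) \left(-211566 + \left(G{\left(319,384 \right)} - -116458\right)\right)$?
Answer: $203326873376$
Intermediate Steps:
$G{\left(o,u \right)} = \left(-4 + 2 u\right)^{2}$ ($G{\left(o,u \right)} = \left(\left(-4 + u\right) + u\right)^{2} = \left(-4 + 2 u\right)^{2}$)
$\left(353271 + 62881\right) \left(-211566 + \left(G{\left(319,384 \right)} - -116458\right)\right) = \left(353271 + 62881\right) \left(-211566 - \left(-116458 - 4 \left(-2 + 384\right)^{2}\right)\right) = 416152 \left(-211566 + \left(4 \cdot 382^{2} + 116458\right)\right) = 416152 \left(-211566 + \left(4 \cdot 145924 + 116458\right)\right) = 416152 \left(-211566 + \left(583696 + 116458\right)\right) = 416152 \left(-211566 + 700154\right) = 416152 \cdot 488588 = 203326873376$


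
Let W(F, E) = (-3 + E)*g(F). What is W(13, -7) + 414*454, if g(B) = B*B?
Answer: 186266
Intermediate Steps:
g(B) = B²
W(F, E) = F²*(-3 + E) (W(F, E) = (-3 + E)*F² = F²*(-3 + E))
W(13, -7) + 414*454 = 13²*(-3 - 7) + 414*454 = 169*(-10) + 187956 = -1690 + 187956 = 186266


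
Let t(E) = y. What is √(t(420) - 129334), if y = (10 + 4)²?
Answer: I*√129138 ≈ 359.36*I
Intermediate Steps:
y = 196 (y = 14² = 196)
t(E) = 196
√(t(420) - 129334) = √(196 - 129334) = √(-129138) = I*√129138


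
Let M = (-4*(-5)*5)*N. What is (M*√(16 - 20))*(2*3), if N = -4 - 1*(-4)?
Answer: 0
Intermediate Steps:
N = 0 (N = -4 + 4 = 0)
M = 0 (M = (-4*(-5)*5)*0 = (20*5)*0 = 100*0 = 0)
(M*√(16 - 20))*(2*3) = (0*√(16 - 20))*(2*3) = (0*√(-4))*6 = (0*(2*I))*6 = 0*6 = 0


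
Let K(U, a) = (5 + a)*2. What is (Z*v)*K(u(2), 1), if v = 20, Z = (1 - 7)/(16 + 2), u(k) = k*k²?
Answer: -80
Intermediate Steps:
u(k) = k³
K(U, a) = 10 + 2*a
Z = -⅓ (Z = -6/18 = -6*1/18 = -⅓ ≈ -0.33333)
(Z*v)*K(u(2), 1) = (-⅓*20)*(10 + 2*1) = -20*(10 + 2)/3 = -20/3*12 = -80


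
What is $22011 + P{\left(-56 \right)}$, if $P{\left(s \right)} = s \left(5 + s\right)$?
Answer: $24867$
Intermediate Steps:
$22011 + P{\left(-56 \right)} = 22011 - 56 \left(5 - 56\right) = 22011 - -2856 = 22011 + 2856 = 24867$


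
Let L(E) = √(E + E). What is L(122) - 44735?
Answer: -44735 + 2*√61 ≈ -44719.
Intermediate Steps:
L(E) = √2*√E (L(E) = √(2*E) = √2*√E)
L(122) - 44735 = √2*√122 - 44735 = 2*√61 - 44735 = -44735 + 2*√61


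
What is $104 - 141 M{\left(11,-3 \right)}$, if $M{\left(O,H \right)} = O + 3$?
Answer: $-1870$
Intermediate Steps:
$M{\left(O,H \right)} = 3 + O$
$104 - 141 M{\left(11,-3 \right)} = 104 - 141 \left(3 + 11\right) = 104 - 1974 = -1870$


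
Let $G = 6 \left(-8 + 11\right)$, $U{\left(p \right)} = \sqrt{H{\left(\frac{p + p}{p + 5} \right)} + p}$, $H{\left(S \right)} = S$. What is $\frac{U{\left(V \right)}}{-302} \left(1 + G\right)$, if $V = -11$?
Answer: $- \frac{19 i \sqrt{66}}{906} \approx - 0.17037 i$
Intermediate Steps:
$U{\left(p \right)} = \sqrt{p + \frac{2 p}{5 + p}}$ ($U{\left(p \right)} = \sqrt{\frac{p + p}{p + 5} + p} = \sqrt{\frac{2 p}{5 + p} + p} = \sqrt{p + \frac{2 p}{5 + p}}$)
$G = 18$ ($G = 6 \cdot 3 = 18$)
$\frac{U{\left(V \right)}}{-302} \left(1 + G\right) = \frac{\sqrt{- \frac{11 \left(7 - 11\right)}{5 - 11}}}{-302} \left(1 + 18\right) = \sqrt{\left(-11\right) \frac{1}{-6} \left(-4\right)} \left(- \frac{1}{302}\right) 19 = \sqrt{\left(-11\right) \left(- \frac{1}{6}\right) \left(-4\right)} \left(- \frac{1}{302}\right) 19 = \sqrt{- \frac{22}{3}} \left(- \frac{1}{302}\right) 19 = \frac{i \sqrt{66}}{3} \left(- \frac{1}{302}\right) 19 = - \frac{i \sqrt{66}}{906} \cdot 19 = - \frac{19 i \sqrt{66}}{906}$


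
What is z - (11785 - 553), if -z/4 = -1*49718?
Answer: 187640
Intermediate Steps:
z = 198872 (z = -(-4)*49718 = -4*(-49718) = 198872)
z - (11785 - 553) = 198872 - (11785 - 553) = 198872 - 1*11232 = 198872 - 11232 = 187640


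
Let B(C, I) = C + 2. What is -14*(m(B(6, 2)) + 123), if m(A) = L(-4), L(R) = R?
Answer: -1666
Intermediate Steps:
B(C, I) = 2 + C
m(A) = -4
-14*(m(B(6, 2)) + 123) = -14*(-4 + 123) = -14*119 = -1666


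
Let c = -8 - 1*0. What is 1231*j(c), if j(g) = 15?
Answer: 18465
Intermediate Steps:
c = -8 (c = -8 + 0 = -8)
1231*j(c) = 1231*15 = 18465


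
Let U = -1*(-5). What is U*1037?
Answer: 5185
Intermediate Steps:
U = 5
U*1037 = 5*1037 = 5185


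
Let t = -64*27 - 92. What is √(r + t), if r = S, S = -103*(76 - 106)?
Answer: √1270 ≈ 35.637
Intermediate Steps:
S = 3090 (S = -103*(-30) = 3090)
r = 3090
t = -1820 (t = -1728 - 92 = -1820)
√(r + t) = √(3090 - 1820) = √1270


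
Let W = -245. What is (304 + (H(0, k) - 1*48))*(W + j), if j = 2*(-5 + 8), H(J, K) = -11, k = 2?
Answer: -58555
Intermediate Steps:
j = 6 (j = 2*3 = 6)
(304 + (H(0, k) - 1*48))*(W + j) = (304 + (-11 - 1*48))*(-245 + 6) = (304 + (-11 - 48))*(-239) = (304 - 59)*(-239) = 245*(-239) = -58555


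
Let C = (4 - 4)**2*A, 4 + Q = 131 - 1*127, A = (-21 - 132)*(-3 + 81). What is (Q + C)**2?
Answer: 0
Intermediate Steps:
A = -11934 (A = -153*78 = -11934)
Q = 0 (Q = -4 + (131 - 1*127) = -4 + (131 - 127) = -4 + 4 = 0)
C = 0 (C = (4 - 4)**2*(-11934) = 0**2*(-11934) = 0*(-11934) = 0)
(Q + C)**2 = (0 + 0)**2 = 0**2 = 0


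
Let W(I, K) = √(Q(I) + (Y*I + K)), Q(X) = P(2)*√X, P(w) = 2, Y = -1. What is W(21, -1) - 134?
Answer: -134 + I*√(22 - 2*√21) ≈ -134.0 + 3.5826*I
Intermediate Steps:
Q(X) = 2*√X
W(I, K) = √(K - I + 2*√I) (W(I, K) = √(2*√I + (-I + K)) = √(2*√I + (K - I)) = √(K - I + 2*√I))
W(21, -1) - 134 = √(-1 - 1*21 + 2*√21) - 134 = √(-1 - 21 + 2*√21) - 134 = √(-22 + 2*√21) - 134 = -134 + √(-22 + 2*√21)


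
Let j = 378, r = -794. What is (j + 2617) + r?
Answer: 2201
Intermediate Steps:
(j + 2617) + r = (378 + 2617) - 794 = 2995 - 794 = 2201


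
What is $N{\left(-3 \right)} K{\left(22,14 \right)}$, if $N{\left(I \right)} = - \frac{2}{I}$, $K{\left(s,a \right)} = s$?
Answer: $\frac{44}{3} \approx 14.667$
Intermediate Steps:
$N{\left(-3 \right)} K{\left(22,14 \right)} = - \frac{2}{-3} \cdot 22 = \left(-2\right) \left(- \frac{1}{3}\right) 22 = \frac{2}{3} \cdot 22 = \frac{44}{3}$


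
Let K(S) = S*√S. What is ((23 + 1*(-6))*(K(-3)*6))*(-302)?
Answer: 92412*I*√3 ≈ 1.6006e+5*I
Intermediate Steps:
K(S) = S^(3/2)
((23 + 1*(-6))*(K(-3)*6))*(-302) = ((23 + 1*(-6))*((-3)^(3/2)*6))*(-302) = ((23 - 6)*(-3*I*√3*6))*(-302) = (17*(-18*I*√3))*(-302) = -306*I*√3*(-302) = 92412*I*√3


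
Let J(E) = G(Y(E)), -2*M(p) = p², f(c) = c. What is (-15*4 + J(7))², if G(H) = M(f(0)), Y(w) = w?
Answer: 3600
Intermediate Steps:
M(p) = -p²/2
G(H) = 0 (G(H) = -½*0² = -½*0 = 0)
J(E) = 0
(-15*4 + J(7))² = (-15*4 + 0)² = (-60 + 0)² = (-60)² = 3600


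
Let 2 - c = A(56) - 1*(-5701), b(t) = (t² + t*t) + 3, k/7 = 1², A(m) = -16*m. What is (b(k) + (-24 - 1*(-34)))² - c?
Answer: 17124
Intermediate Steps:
k = 7 (k = 7*1² = 7*1 = 7)
b(t) = 3 + 2*t² (b(t) = (t² + t²) + 3 = 2*t² + 3 = 3 + 2*t²)
c = -4803 (c = 2 - (-16*56 - 1*(-5701)) = 2 - (-896 + 5701) = 2 - 1*4805 = 2 - 4805 = -4803)
(b(k) + (-24 - 1*(-34)))² - c = ((3 + 2*7²) + (-24 - 1*(-34)))² - 1*(-4803) = ((3 + 2*49) + (-24 + 34))² + 4803 = ((3 + 98) + 10)² + 4803 = (101 + 10)² + 4803 = 111² + 4803 = 12321 + 4803 = 17124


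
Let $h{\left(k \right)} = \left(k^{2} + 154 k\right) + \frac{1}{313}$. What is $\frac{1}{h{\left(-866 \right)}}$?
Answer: $\frac{313}{192993297} \approx 1.6218 \cdot 10^{-6}$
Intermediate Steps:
$h{\left(k \right)} = \frac{1}{313} + k^{2} + 154 k$ ($h{\left(k \right)} = \left(k^{2} + 154 k\right) + \frac{1}{313} = \frac{1}{313} + k^{2} + 154 k$)
$\frac{1}{h{\left(-866 \right)}} = \frac{1}{\frac{1}{313} + \left(-866\right)^{2} + 154 \left(-866\right)} = \frac{1}{\frac{1}{313} + 749956 - 133364} = \frac{1}{\frac{192993297}{313}} = \frac{313}{192993297}$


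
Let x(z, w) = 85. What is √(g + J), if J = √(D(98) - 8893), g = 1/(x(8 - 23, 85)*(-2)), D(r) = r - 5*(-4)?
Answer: √(-170 + 433500*I*√39)/170 ≈ 6.8436 + 6.844*I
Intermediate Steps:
D(r) = 20 + r (D(r) = r + 20 = 20 + r)
g = -1/170 (g = 1/(85*(-2)) = 1/(-170) = -1/170 ≈ -0.0058824)
J = 15*I*√39 (J = √((20 + 98) - 8893) = √(118 - 8893) = √(-8775) = 15*I*√39 ≈ 93.675*I)
√(g + J) = √(-1/170 + 15*I*√39)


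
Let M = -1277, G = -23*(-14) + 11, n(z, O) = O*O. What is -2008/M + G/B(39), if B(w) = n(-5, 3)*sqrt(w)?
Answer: 2008/1277 + 37*sqrt(39)/39 ≈ 7.4972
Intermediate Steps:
n(z, O) = O**2
G = 333 (G = 322 + 11 = 333)
B(w) = 9*sqrt(w) (B(w) = 3**2*sqrt(w) = 9*sqrt(w))
-2008/M + G/B(39) = -2008/(-1277) + 333/((9*sqrt(39))) = -2008*(-1/1277) + 333*(sqrt(39)/351) = 2008/1277 + 37*sqrt(39)/39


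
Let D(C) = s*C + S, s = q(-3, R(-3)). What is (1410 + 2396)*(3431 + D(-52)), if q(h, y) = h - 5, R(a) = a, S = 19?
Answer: 14713996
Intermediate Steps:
q(h, y) = -5 + h
s = -8 (s = -5 - 3 = -8)
D(C) = 19 - 8*C (D(C) = -8*C + 19 = 19 - 8*C)
(1410 + 2396)*(3431 + D(-52)) = (1410 + 2396)*(3431 + (19 - 8*(-52))) = 3806*(3431 + (19 + 416)) = 3806*(3431 + 435) = 3806*3866 = 14713996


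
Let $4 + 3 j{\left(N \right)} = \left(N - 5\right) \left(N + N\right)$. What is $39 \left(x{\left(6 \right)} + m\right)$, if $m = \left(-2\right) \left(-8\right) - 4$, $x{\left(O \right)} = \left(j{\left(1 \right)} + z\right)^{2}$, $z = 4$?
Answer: $468$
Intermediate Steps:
$j{\left(N \right)} = - \frac{4}{3} + \frac{2 N \left(-5 + N\right)}{3}$ ($j{\left(N \right)} = - \frac{4}{3} + \frac{\left(N - 5\right) \left(N + N\right)}{3} = - \frac{4}{3} + \frac{\left(-5 + N\right) 2 N}{3} = - \frac{4}{3} + \frac{2 N \left(-5 + N\right)}{3}$)
$x{\left(O \right)} = 0$ ($x{\left(O \right)} = \left(\left(- \frac{4}{3} - \frac{10}{3} + \frac{2 \cdot 1^{2}}{3}\right) + 4\right)^{2} = \left(\left(- \frac{4}{3} - \frac{10}{3} + \frac{2}{3} \cdot 1\right) + 4\right)^{2} = \left(\left(- \frac{4}{3} - \frac{10}{3} + \frac{2}{3}\right) + 4\right)^{2} = \left(-4 + 4\right)^{2} = 0^{2} = 0$)
$m = 12$ ($m = 16 - 4 = 12$)
$39 \left(x{\left(6 \right)} + m\right) = 39 \left(0 + 12\right) = 39 \cdot 12 = 468$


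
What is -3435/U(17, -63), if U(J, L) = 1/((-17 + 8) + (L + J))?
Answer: 188925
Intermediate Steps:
U(J, L) = 1/(-9 + J + L) (U(J, L) = 1/(-9 + (J + L)) = 1/(-9 + J + L))
-3435/U(17, -63) = -3435/(1/(-9 + 17 - 63)) = -3435/(1/(-55)) = -3435/(-1/55) = -3435*(-55) = 188925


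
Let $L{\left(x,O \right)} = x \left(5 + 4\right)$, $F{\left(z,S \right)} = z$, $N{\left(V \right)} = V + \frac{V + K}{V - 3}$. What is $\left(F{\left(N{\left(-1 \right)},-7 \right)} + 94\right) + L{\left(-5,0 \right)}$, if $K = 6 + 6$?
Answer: $\frac{181}{4} \approx 45.25$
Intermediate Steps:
$K = 12$
$N{\left(V \right)} = V + \frac{12 + V}{-3 + V}$ ($N{\left(V \right)} = V + \frac{V + 12}{V - 3} = V + \frac{12 + V}{-3 + V}$)
$L{\left(x,O \right)} = 9 x$ ($L{\left(x,O \right)} = x 9 = 9 x$)
$\left(F{\left(N{\left(-1 \right)},-7 \right)} + 94\right) + L{\left(-5,0 \right)} = \left(\frac{12 + \left(-1\right)^{2} - -2}{-3 - 1} + 94\right) + 9 \left(-5\right) = \left(\frac{12 + 1 + 2}{-4} + 94\right) - 45 = \left(\left(- \frac{1}{4}\right) 15 + 94\right) - 45 = \left(- \frac{15}{4} + 94\right) - 45 = \frac{361}{4} - 45 = \frac{181}{4}$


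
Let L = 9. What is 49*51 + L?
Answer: 2508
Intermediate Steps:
49*51 + L = 49*51 + 9 = 2499 + 9 = 2508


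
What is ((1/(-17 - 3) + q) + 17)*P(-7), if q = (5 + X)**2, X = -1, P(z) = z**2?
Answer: 32291/20 ≈ 1614.6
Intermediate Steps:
q = 16 (q = (5 - 1)**2 = 4**2 = 16)
((1/(-17 - 3) + q) + 17)*P(-7) = ((1/(-17 - 3) + 16) + 17)*(-7)**2 = ((1/(-20) + 16) + 17)*49 = ((-1/20 + 16) + 17)*49 = (319/20 + 17)*49 = (659/20)*49 = 32291/20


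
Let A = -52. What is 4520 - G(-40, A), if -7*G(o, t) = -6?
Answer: 31634/7 ≈ 4519.1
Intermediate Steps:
G(o, t) = 6/7 (G(o, t) = -⅐*(-6) = 6/7)
4520 - G(-40, A) = 4520 - 1*6/7 = 4520 - 6/7 = 31634/7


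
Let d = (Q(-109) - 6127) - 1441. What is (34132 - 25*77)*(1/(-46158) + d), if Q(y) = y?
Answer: -1630387203167/6594 ≈ -2.4725e+8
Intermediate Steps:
d = -7677 (d = (-109 - 6127) - 1441 = -6236 - 1441 = -7677)
(34132 - 25*77)*(1/(-46158) + d) = (34132 - 25*77)*(1/(-46158) - 7677) = (34132 - 1925)*(-1/46158 - 7677) = 32207*(-354354967/46158) = -1630387203167/6594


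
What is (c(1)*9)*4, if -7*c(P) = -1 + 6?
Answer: -180/7 ≈ -25.714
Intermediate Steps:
c(P) = -5/7 (c(P) = -(-1 + 6)/7 = -1/7*5 = -5/7)
(c(1)*9)*4 = -5/7*9*4 = -45/7*4 = -180/7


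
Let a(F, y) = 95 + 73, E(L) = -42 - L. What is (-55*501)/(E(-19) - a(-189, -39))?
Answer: 27555/191 ≈ 144.27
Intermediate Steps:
a(F, y) = 168
(-55*501)/(E(-19) - a(-189, -39)) = (-55*501)/((-42 - 1*(-19)) - 1*168) = -27555/((-42 + 19) - 168) = -27555/(-23 - 168) = -27555/(-191) = -27555*(-1/191) = 27555/191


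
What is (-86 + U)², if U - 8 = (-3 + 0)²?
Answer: 4761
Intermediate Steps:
U = 17 (U = 8 + (-3 + 0)² = 8 + (-3)² = 8 + 9 = 17)
(-86 + U)² = (-86 + 17)² = (-69)² = 4761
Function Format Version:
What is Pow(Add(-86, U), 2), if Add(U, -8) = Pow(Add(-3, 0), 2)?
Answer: 4761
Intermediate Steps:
U = 17 (U = Add(8, Pow(Add(-3, 0), 2)) = Add(8, Pow(-3, 2)) = Add(8, 9) = 17)
Pow(Add(-86, U), 2) = Pow(Add(-86, 17), 2) = Pow(-69, 2) = 4761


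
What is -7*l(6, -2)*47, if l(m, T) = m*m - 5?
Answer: -10199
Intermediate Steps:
l(m, T) = -5 + m² (l(m, T) = m² - 5 = -5 + m²)
-7*l(6, -2)*47 = -7*(-5 + 6²)*47 = -7*(-5 + 36)*47 = -7*31*47 = -217*47 = -10199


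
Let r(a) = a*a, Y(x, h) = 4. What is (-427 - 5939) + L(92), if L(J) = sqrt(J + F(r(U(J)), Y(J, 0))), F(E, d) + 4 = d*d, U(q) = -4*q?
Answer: -6366 + 2*sqrt(26) ≈ -6355.8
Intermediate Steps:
r(a) = a**2
F(E, d) = -4 + d**2 (F(E, d) = -4 + d*d = -4 + d**2)
L(J) = sqrt(12 + J) (L(J) = sqrt(J + (-4 + 4**2)) = sqrt(J + (-4 + 16)) = sqrt(J + 12) = sqrt(12 + J))
(-427 - 5939) + L(92) = (-427 - 5939) + sqrt(12 + 92) = -6366 + sqrt(104) = -6366 + 2*sqrt(26)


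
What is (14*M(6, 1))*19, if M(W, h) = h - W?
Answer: -1330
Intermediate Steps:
(14*M(6, 1))*19 = (14*(1 - 1*6))*19 = (14*(1 - 6))*19 = (14*(-5))*19 = -70*19 = -1330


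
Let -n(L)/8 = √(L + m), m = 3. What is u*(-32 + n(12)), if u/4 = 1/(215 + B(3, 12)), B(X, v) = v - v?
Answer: -128/215 - 32*√15/215 ≈ -1.1718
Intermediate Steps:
B(X, v) = 0
n(L) = -8*√(3 + L) (n(L) = -8*√(L + 3) = -8*√(3 + L))
u = 4/215 (u = 4/(215 + 0) = 4/215 ≈ 0.018605)
u*(-32 + n(12)) = 4*(-32 - 8*√(3 + 12))/215 = 4*(-32 - 8*√15)/215 = -128/215 - 32*√15/215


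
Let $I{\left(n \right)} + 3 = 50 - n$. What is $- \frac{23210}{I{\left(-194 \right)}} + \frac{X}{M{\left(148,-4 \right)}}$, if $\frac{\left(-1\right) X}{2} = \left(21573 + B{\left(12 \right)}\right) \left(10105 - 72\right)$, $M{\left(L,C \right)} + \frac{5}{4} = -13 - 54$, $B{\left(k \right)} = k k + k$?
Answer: $\frac{140103756522}{21931} \approx 6.3884 \cdot 10^{6}$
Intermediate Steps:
$I{\left(n \right)} = 47 - n$ ($I{\left(n \right)} = -3 - \left(-50 + n\right) = 47 - n$)
$B{\left(k \right)} = k + k^{2}$ ($B{\left(k \right)} = k^{2} + k = k + k^{2}$)
$M{\left(L,C \right)} = - \frac{273}{4}$ ($M{\left(L,C \right)} = - \frac{5}{4} - 67 = - \frac{273}{4}$)
$X = -436014114$ ($X = - 2 \left(21573 + 12 \left(1 + 12\right)\right) \left(10105 - 72\right) = - 2 \left(21573 + 12 \cdot 13\right) 10033 = - 2 \left(21573 + 156\right) 10033 = - 2 \cdot 21729 \cdot 10033 = \left(-2\right) 218007057 = -436014114$)
$- \frac{23210}{I{\left(-194 \right)}} + \frac{X}{M{\left(148,-4 \right)}} = - \frac{23210}{47 - -194} - \frac{436014114}{- \frac{273}{4}} = - \frac{23210}{47 + 194} - - \frac{581352152}{91} = - \frac{23210}{241} + \frac{581352152}{91} = \frac{140103756522}{21931}$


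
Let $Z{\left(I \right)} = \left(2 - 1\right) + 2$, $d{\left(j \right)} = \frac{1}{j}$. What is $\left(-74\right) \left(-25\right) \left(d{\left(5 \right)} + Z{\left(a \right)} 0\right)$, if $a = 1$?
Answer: $370$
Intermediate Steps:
$Z{\left(I \right)} = 3$ ($Z{\left(I \right)} = 1 + 2 = 3$)
$\left(-74\right) \left(-25\right) \left(d{\left(5 \right)} + Z{\left(a \right)} 0\right) = \left(-74\right) \left(-25\right) \left(\frac{1}{5} + 3 \cdot 0\right) = 1850 \left(\frac{1}{5} + 0\right) = 1850 \cdot \frac{1}{5} = 370$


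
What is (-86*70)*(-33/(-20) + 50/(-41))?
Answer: -106253/41 ≈ -2591.5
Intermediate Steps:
(-86*70)*(-33/(-20) + 50/(-41)) = -6020*(-33*(-1/20) + 50*(-1/41)) = -6020*(33/20 - 50/41) = -6020*353/820 = -106253/41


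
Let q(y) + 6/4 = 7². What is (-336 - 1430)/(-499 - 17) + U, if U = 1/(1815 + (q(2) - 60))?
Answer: 3183731/930090 ≈ 3.4230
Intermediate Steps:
q(y) = 95/2 (q(y) = -3/2 + 7² = -3/2 + 49 = 95/2)
U = 2/3605 (U = 1/(1815 + (95/2 - 60)) = 1/(1815 - 25/2) = 1/(3605/2) = 2/3605 ≈ 0.00055479)
(-336 - 1430)/(-499 - 17) + U = (-336 - 1430)/(-499 - 17) + 2/3605 = -1766/(-516) + 2/3605 = -1766*(-1/516) + 2/3605 = 883/258 + 2/3605 = 3183731/930090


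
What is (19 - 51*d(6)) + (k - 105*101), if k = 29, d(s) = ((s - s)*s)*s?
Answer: -10557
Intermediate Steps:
d(s) = 0 (d(s) = (0*s)*s = 0*s = 0)
(19 - 51*d(6)) + (k - 105*101) = (19 - 51*0) + (29 - 105*101) = (19 + 0) + (29 - 10605) = 19 - 10576 = -10557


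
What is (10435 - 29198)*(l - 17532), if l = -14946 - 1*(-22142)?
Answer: 193934368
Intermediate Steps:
l = 7196 (l = -14946 + 22142 = 7196)
(10435 - 29198)*(l - 17532) = (10435 - 29198)*(7196 - 17532) = -18763*(-10336) = 193934368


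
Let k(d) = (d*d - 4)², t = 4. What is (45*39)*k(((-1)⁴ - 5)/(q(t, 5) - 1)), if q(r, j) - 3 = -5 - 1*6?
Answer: 6166160/243 ≈ 25375.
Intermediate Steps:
q(r, j) = -8 (q(r, j) = 3 + (-5 - 1*6) = 3 + (-5 - 6) = 3 - 11 = -8)
k(d) = (-4 + d²)² (k(d) = (d² - 4)² = (-4 + d²)²)
(45*39)*k(((-1)⁴ - 5)/(q(t, 5) - 1)) = (45*39)*(-4 + (((-1)⁴ - 5)/(-8 - 1))²)² = 1755*(-4 + ((1 - 5)/(-9))²)² = 1755*(-4 + (-4*(-⅑))²)² = 1755*(-4 + (4/9)²)² = 1755*(-4 + 16/81)² = 1755*(-308/81)² = 1755*(94864/6561) = 6166160/243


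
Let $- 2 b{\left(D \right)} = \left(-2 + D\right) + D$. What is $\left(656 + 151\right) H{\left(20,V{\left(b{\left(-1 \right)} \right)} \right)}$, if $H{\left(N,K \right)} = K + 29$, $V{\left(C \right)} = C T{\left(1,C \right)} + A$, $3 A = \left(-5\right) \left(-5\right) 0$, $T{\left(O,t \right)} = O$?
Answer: $25017$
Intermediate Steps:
$A = 0$ ($A = \frac{\left(-5\right) \left(-5\right) 0}{3} = \frac{25 \cdot 0}{3} = \frac{1}{3} \cdot 0 = 0$)
$b{\left(D \right)} = 1 - D$ ($b{\left(D \right)} = - \frac{\left(-2 + D\right) + D}{2} = - \frac{-2 + 2 D}{2} = 1 - D$)
$V{\left(C \right)} = C$ ($V{\left(C \right)} = C 1 + 0 = C + 0 = C$)
$H{\left(N,K \right)} = 29 + K$
$\left(656 + 151\right) H{\left(20,V{\left(b{\left(-1 \right)} \right)} \right)} = \left(656 + 151\right) \left(29 + \left(1 - -1\right)\right) = 807 \left(29 + \left(1 + 1\right)\right) = 807 \left(29 + 2\right) = 807 \cdot 31 = 25017$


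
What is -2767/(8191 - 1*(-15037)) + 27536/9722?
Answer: 306352717/112911308 ≈ 2.7132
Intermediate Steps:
-2767/(8191 - 1*(-15037)) + 27536/9722 = -2767/(8191 + 15037) + 27536*(1/9722) = -2767/23228 + 13768/4861 = 306352717/112911308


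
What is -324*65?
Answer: -21060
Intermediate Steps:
-324*65 = -27*780 = -21060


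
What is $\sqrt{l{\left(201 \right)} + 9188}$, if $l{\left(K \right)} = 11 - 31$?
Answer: $4 \sqrt{573} \approx 95.75$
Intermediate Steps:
$l{\left(K \right)} = -20$
$\sqrt{l{\left(201 \right)} + 9188} = \sqrt{-20 + 9188} = \sqrt{9168} = 4 \sqrt{573}$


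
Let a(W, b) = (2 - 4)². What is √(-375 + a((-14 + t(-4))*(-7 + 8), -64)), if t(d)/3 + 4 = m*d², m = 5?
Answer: I*√371 ≈ 19.261*I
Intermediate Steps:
t(d) = -12 + 15*d² (t(d) = -12 + 3*(5*d²) = -12 + 15*d²)
a(W, b) = 4 (a(W, b) = (-2)² = 4)
√(-375 + a((-14 + t(-4))*(-7 + 8), -64)) = √(-375 + 4) = √(-371) = I*√371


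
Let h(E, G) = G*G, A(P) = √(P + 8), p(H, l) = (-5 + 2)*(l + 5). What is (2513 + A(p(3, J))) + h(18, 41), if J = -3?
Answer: 4194 + √2 ≈ 4195.4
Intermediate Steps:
p(H, l) = -15 - 3*l (p(H, l) = -3*(5 + l) = -15 - 3*l)
A(P) = √(8 + P)
h(E, G) = G²
(2513 + A(p(3, J))) + h(18, 41) = (2513 + √(8 + (-15 - 3*(-3)))) + 41² = (2513 + √(8 + (-15 + 9))) + 1681 = (2513 + √(8 - 6)) + 1681 = (2513 + √2) + 1681 = 4194 + √2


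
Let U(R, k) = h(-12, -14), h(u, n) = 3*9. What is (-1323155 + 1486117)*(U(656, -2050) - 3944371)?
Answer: -642778186928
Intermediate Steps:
h(u, n) = 27
U(R, k) = 27
(-1323155 + 1486117)*(U(656, -2050) - 3944371) = (-1323155 + 1486117)*(27 - 3944371) = 162962*(-3944344) = -642778186928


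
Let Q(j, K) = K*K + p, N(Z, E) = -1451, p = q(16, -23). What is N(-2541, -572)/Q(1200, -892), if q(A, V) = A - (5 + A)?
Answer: -1451/795659 ≈ -0.0018236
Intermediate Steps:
q(A, V) = -5 (q(A, V) = A + (-5 - A) = -5)
p = -5
Q(j, K) = -5 + K**2 (Q(j, K) = K*K - 5 = K**2 - 5 = -5 + K**2)
N(-2541, -572)/Q(1200, -892) = -1451/(-5 + (-892)**2) = -1451/(-5 + 795664) = -1451/795659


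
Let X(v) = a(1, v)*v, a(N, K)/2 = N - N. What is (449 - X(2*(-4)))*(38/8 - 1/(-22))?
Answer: 94739/44 ≈ 2153.2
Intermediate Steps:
a(N, K) = 0 (a(N, K) = 2*(N - N) = 2*0 = 0)
X(v) = 0 (X(v) = 0*v = 0)
(449 - X(2*(-4)))*(38/8 - 1/(-22)) = (449 - 1*0)*(38/8 - 1/(-22)) = (449 + 0)*(38*(1/8) - 1*(-1/22)) = 449*(19/4 + 1/22) = 449*(211/44) = 94739/44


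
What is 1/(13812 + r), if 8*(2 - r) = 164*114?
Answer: 1/11477 ≈ 8.7131e-5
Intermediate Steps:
r = -2335 (r = 2 - 41*114/2 = 2 - 1/8*18696 = 2 - 2337 = -2335)
1/(13812 + r) = 1/(13812 - 2335) = 1/11477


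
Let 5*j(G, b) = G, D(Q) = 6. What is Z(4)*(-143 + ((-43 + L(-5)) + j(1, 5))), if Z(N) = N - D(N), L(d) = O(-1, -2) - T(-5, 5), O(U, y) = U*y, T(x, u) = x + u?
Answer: 1838/5 ≈ 367.60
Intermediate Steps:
T(x, u) = u + x
j(G, b) = G/5
L(d) = 2 (L(d) = -1*(-2) - (5 - 5) = 2 - 1*0 = 2 + 0 = 2)
Z(N) = -6 + N (Z(N) = N - 1*6 = N - 6 = -6 + N)
Z(4)*(-143 + ((-43 + L(-5)) + j(1, 5))) = (-6 + 4)*(-143 + ((-43 + 2) + (⅕)*1)) = -2*(-143 + (-41 + ⅕)) = -2*(-143 - 204/5) = -2*(-919/5) = 1838/5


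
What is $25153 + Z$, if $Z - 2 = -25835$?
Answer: $-680$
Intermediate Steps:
$Z = -25833$ ($Z = 2 - 25835 = -25833$)
$25153 + Z = 25153 - 25833 = -680$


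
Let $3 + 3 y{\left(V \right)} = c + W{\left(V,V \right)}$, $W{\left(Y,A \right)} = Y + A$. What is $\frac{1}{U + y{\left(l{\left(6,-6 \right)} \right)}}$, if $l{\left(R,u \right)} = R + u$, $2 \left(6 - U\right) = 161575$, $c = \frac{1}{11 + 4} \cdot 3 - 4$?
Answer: $- \frac{30}{2423513} \approx -1.2379 \cdot 10^{-5}$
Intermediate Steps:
$W{\left(Y,A \right)} = A + Y$
$c = - \frac{19}{5}$ ($c = \frac{1}{15} \cdot 3 - 4 = \frac{1}{5} - 4 = - \frac{19}{5} \approx -3.8$)
$U = - \frac{161563}{2}$ ($U = 6 - \frac{161575}{2} = - \frac{161563}{2} \approx -80782.0$)
$y{\left(V \right)} = - \frac{34}{15} + \frac{2 V}{3}$ ($y{\left(V \right)} = -1 + \frac{- \frac{19}{5} + \left(V + V\right)}{3} = -1 + \frac{- \frac{19}{5} + 2 V}{3} = -1 + \left(- \frac{19}{15} + \frac{2 V}{3}\right) = - \frac{34}{15} + \frac{2 V}{3}$)
$\frac{1}{U + y{\left(l{\left(6,-6 \right)} \right)}} = \frac{1}{- \frac{161563}{2} - \left(\frac{34}{15} - \frac{2 \left(6 - 6\right)}{3}\right)} = \frac{1}{- \frac{161563}{2} + \left(- \frac{34}{15} + \frac{2}{3} \cdot 0\right)} = \frac{1}{- \frac{161563}{2} + \left(- \frac{34}{15} + 0\right)} = \frac{1}{- \frac{161563}{2} - \frac{34}{15}} = \frac{1}{- \frac{2423513}{30}} = - \frac{30}{2423513}$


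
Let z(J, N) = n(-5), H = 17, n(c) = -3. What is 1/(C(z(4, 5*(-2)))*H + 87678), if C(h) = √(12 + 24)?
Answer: 1/87780 ≈ 1.1392e-5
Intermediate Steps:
z(J, N) = -3
C(h) = 6 (C(h) = √36 = 6)
1/(C(z(4, 5*(-2)))*H + 87678) = 1/(6*17 + 87678) = 1/(102 + 87678) = 1/87780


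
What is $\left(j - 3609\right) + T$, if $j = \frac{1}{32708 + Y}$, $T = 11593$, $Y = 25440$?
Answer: $\frac{464253633}{58148} \approx 7984.0$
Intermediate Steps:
$j = \frac{1}{58148}$ ($j = \frac{1}{32708 + 25440} = \frac{1}{58148} \approx 1.7197 \cdot 10^{-5}$)
$\left(j - 3609\right) + T = \left(\frac{1}{58148} - 3609\right) + 11593 = - \frac{209856131}{58148} + 11593 = \frac{464253633}{58148}$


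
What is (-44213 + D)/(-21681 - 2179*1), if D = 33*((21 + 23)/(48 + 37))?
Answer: 3756653/2028100 ≈ 1.8523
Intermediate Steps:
D = 1452/85 (D = 33*(44/85) = 1452/85 ≈ 17.082)
(-44213 + D)/(-21681 - 2179*1) = (-44213 + 1452/85)/(-21681 - 2179*1) = -3756653/(85*(-21681 - 2179)) = -3756653/85/(-23860) = -3756653/85*(-1/23860) = 3756653/2028100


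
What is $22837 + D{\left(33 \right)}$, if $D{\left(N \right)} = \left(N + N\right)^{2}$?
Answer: $27193$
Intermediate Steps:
$D{\left(N \right)} = 4 N^{2}$ ($D{\left(N \right)} = \left(2 N\right)^{2} = 4 N^{2}$)
$22837 + D{\left(33 \right)} = 22837 + 4 \cdot 33^{2} = 22837 + 4 \cdot 1089 = 22837 + 4356 = 27193$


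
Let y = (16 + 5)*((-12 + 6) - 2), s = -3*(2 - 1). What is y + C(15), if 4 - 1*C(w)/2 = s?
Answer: -154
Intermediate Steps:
s = -3 (s = -3*1 = -3)
y = -168 (y = 21*(-6 - 2) = 21*(-8) = -168)
C(w) = 14 (C(w) = 8 - 2*(-3) = 8 + 6 = 14)
y + C(15) = -168 + 14 = -154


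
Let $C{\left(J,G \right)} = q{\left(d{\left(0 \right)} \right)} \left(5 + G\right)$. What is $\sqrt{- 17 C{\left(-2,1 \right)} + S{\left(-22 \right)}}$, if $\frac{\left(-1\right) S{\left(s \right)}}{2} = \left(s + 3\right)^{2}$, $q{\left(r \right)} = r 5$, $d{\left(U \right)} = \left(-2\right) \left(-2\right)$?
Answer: $i \sqrt{2762} \approx 52.555 i$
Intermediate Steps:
$d{\left(U \right)} = 4$
$q{\left(r \right)} = 5 r$
$C{\left(J,G \right)} = 100 + 20 G$ ($C{\left(J,G \right)} = 5 \cdot 4 \left(5 + G\right) = 20 \left(5 + G\right) = 100 + 20 G$)
$S{\left(s \right)} = - 2 \left(3 + s\right)^{2}$ ($S{\left(s \right)} = - 2 \left(s + 3\right)^{2} = - 2 \left(3 + s\right)^{2}$)
$\sqrt{- 17 C{\left(-2,1 \right)} + S{\left(-22 \right)}} = \sqrt{- 17 \left(100 + 20 \cdot 1\right) - 2 \left(3 - 22\right)^{2}} = \sqrt{- 17 \left(100 + 20\right) - 2 \left(-19\right)^{2}} = \sqrt{\left(-17\right) 120 - 722} = \sqrt{-2040 - 722} = \sqrt{-2762} = i \sqrt{2762}$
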